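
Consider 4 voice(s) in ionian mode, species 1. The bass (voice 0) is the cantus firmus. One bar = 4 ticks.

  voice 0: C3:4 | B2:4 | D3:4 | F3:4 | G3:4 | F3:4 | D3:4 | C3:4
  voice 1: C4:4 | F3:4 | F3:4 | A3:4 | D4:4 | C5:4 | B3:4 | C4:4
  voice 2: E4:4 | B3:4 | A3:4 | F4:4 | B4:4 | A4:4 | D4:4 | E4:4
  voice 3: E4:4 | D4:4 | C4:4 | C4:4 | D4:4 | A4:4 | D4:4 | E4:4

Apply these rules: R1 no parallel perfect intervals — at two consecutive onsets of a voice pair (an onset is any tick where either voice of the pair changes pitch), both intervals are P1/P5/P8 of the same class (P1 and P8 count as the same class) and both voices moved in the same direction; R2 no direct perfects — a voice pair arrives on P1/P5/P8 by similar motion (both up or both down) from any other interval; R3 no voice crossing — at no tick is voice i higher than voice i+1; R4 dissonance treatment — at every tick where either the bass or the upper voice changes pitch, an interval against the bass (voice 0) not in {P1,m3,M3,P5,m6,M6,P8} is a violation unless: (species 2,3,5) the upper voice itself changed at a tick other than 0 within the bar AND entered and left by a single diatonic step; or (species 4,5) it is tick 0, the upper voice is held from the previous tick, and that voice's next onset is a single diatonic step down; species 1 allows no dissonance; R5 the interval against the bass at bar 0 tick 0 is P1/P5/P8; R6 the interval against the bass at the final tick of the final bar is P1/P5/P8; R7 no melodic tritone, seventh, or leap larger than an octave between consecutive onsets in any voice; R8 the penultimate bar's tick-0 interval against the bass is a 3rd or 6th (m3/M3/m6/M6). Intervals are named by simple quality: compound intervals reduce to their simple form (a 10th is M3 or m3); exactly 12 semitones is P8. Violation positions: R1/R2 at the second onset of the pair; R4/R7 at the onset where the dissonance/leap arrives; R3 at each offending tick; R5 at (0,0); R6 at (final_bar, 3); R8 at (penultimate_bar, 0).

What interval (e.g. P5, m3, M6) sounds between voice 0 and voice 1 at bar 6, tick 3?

voice 0=D3 voice 1=B3 -> M6

M6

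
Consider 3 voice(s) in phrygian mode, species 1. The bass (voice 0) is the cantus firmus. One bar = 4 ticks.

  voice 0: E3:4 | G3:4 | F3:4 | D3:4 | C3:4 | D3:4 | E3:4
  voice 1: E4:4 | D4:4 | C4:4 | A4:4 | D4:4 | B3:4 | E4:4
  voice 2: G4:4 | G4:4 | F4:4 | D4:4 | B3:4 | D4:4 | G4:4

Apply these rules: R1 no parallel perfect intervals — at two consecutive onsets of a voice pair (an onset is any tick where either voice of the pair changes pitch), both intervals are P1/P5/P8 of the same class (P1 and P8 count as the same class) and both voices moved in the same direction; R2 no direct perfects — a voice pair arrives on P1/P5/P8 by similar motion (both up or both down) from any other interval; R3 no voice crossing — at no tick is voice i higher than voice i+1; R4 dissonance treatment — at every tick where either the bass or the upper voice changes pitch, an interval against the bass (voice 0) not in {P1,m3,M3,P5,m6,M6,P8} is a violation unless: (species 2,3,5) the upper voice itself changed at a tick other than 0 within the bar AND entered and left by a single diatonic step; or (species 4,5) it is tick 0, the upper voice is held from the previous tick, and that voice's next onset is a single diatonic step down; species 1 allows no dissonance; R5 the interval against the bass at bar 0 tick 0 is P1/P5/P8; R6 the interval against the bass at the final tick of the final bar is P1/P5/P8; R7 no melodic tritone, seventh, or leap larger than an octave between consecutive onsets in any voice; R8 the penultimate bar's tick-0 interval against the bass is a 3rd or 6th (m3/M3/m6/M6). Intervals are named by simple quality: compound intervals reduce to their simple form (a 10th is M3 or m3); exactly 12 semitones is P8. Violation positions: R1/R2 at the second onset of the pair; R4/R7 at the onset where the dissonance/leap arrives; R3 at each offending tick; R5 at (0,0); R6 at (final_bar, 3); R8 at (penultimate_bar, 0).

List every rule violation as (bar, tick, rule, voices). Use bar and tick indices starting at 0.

bar 0: v0=E3 v1=E4 v2=G4 downbeat m3
bar 1: v0=G3 v1=D4 v2=G4 downbeat P8
bar 2: v0=F3 v1=C4 v2=F4 downbeat P8
bar 3: v0=D3 v1=A4 v2=D4 downbeat P8
bar 4: v0=C3 v1=D4 v2=B3 downbeat M7
bar 5: v0=D3 v1=B3 v2=D4 downbeat P8
bar 6: v0=E3 v1=E4 v2=G4 downbeat m3
  -> R5 @ bar 0 tick 0 v(0, 2): opens on m3
  -> R1 @ bar 2 tick 0 v(0, 1): G3/D4 P5 -> F3/C4 P5 similar
  -> R1 @ bar 2 tick 0 v(0, 2): G3/G4 P8 -> F3/F4 P8 similar
  -> R1 @ bar 3 tick 0 v(0, 2): F3/F4 P8 -> D3/D4 P8 similar
  -> R3 @ bar 3 tick 0 v(1, 2): A4 above D4
  -> R3 @ bar 3 tick 1 v(1, 2): A4 above D4
  -> R3 @ bar 3 tick 2 v(1, 2): A4 above D4
  -> R3 @ bar 3 tick 3 v(1, 2): A4 above D4
  -> R3 @ bar 4 tick 0 v(1, 2): D4 above B3
  -> R4 @ bar 4 tick 0 v(0, 1): C3/D4 M2 untreated
  -> R4 @ bar 4 tick 0 v(0, 2): C3/B3 M7 untreated
  -> R3 @ bar 4 tick 1 v(1, 2): D4 above B3
  -> R3 @ bar 4 tick 2 v(1, 2): D4 above B3
  -> R3 @ bar 4 tick 3 v(1, 2): D4 above B3
  -> R2 @ bar 5 tick 0 v(0, 2): C3/B3 M7 -> D3/D4 P8 similar
  -> R8 @ bar 5 tick 0 v(0, 2): penult P8 not 3rd/6th
  -> R2 @ bar 6 tick 0 v(0, 1): D3/B3 M6 -> E3/E4 P8 similar
  -> R6 @ bar 6 tick 3 v(0, 2): closes on m3

(0, 0, R5, (0, 2))
(2, 0, R1, (0, 1))
(2, 0, R1, (0, 2))
(3, 0, R1, (0, 2))
(3, 0, R3, (1, 2))
(3, 1, R3, (1, 2))
(3, 2, R3, (1, 2))
(3, 3, R3, (1, 2))
(4, 0, R3, (1, 2))
(4, 0, R4, (0, 1))
(4, 0, R4, (0, 2))
(4, 1, R3, (1, 2))
(4, 2, R3, (1, 2))
(4, 3, R3, (1, 2))
(5, 0, R2, (0, 2))
(5, 0, R8, (0, 2))
(6, 0, R2, (0, 1))
(6, 3, R6, (0, 2))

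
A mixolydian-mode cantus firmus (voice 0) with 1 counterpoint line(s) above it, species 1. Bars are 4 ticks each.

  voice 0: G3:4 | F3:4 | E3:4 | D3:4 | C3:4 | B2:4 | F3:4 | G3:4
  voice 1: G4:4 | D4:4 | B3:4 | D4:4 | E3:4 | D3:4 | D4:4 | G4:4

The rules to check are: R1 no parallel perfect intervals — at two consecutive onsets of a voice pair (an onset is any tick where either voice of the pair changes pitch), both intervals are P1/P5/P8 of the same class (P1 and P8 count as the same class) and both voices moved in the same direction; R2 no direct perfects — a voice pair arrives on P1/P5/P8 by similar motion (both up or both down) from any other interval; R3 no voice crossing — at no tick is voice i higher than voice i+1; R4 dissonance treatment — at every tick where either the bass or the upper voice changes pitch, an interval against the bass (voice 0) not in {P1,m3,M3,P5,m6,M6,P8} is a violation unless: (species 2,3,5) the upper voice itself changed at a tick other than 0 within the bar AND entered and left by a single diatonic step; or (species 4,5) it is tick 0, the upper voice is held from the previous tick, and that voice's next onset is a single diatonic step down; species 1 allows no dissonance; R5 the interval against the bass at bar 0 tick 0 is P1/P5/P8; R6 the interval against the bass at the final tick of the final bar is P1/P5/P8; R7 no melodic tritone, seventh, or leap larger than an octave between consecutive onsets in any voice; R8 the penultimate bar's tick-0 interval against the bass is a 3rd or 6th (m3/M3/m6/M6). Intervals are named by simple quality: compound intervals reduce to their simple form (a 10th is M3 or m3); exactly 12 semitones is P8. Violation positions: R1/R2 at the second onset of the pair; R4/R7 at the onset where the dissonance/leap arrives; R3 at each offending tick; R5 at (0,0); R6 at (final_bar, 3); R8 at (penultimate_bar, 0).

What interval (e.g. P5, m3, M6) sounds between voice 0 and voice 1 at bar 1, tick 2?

voice 0=F3 voice 1=D4 -> M6

M6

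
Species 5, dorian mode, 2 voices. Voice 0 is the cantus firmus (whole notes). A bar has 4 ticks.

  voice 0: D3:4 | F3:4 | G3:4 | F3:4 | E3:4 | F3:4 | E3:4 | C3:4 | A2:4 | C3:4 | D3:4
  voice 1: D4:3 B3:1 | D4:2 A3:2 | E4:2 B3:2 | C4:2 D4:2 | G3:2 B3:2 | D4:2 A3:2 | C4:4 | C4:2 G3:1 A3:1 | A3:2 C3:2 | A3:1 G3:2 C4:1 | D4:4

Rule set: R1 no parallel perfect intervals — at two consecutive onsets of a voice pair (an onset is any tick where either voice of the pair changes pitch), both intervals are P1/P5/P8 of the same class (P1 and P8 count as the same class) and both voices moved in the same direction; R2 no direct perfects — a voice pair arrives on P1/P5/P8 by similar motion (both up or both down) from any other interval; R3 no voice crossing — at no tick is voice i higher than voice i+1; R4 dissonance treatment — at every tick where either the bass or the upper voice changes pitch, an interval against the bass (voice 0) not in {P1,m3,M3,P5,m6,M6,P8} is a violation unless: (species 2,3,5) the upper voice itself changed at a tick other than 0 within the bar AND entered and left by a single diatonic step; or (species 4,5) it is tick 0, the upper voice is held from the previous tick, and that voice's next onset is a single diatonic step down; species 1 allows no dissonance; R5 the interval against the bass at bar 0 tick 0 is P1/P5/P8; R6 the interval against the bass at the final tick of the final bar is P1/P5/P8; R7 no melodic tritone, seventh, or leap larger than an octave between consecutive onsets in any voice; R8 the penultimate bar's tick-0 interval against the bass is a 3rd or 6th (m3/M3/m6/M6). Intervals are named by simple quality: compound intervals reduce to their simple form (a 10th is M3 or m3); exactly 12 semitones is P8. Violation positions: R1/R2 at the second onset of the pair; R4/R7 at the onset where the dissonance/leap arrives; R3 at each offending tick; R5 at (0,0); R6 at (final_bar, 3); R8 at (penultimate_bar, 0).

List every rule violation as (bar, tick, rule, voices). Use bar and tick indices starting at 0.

bar 0: v0=D3 v1=D4 downbeat P8
bar 1: v0=F3 v1=D4 downbeat M6
bar 2: v0=G3 v1=E4 downbeat M6
bar 3: v0=F3 v1=C4 downbeat P5
bar 4: v0=E3 v1=G3 downbeat m3
bar 5: v0=F3 v1=D4 downbeat M6
bar 6: v0=E3 v1=C4 downbeat m6
bar 7: v0=C3 v1=C4 downbeat P8
bar 8: v0=A2 v1=A3 downbeat P8
bar 9: v0=C3 v1=A3 downbeat M6
bar 10: v0=D3 v1=D4 downbeat P8
  -> R1 @ bar 10 tick 0 v(0, 1): C3/C4 P8 -> D3/D4 P8 similar

(10, 0, R1, (0, 1))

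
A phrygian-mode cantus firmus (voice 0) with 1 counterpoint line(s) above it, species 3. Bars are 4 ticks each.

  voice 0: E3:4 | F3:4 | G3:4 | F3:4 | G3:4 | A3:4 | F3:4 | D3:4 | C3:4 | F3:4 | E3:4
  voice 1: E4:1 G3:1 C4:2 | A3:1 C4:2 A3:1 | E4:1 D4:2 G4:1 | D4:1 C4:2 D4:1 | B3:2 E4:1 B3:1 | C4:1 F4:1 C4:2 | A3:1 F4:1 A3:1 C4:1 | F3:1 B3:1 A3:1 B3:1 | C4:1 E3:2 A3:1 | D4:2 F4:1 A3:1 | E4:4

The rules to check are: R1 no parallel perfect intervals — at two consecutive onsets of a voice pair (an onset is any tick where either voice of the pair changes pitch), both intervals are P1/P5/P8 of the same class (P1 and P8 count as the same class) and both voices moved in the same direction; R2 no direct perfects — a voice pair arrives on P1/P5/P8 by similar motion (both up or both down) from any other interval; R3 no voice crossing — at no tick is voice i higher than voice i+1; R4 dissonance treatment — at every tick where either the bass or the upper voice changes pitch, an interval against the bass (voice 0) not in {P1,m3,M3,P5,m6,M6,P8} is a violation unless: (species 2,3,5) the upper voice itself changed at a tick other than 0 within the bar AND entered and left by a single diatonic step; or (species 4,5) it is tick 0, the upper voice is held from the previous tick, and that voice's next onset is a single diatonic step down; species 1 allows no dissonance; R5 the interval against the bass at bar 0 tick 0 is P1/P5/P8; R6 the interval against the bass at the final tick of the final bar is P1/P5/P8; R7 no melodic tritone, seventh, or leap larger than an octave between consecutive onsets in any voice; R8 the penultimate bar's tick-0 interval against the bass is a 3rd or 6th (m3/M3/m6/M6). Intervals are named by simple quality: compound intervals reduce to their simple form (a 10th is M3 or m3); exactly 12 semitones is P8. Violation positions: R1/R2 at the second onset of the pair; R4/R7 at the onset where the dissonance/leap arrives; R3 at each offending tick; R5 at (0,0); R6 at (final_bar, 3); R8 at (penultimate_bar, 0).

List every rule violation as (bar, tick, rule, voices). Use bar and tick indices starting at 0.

(7, 1, R7, (1,))

bar 0: v0=E3 v1=E4 downbeat P8
bar 1: v0=F3 v1=A3 downbeat M3
bar 2: v0=G3 v1=E4 downbeat M6
bar 3: v0=F3 v1=D4 downbeat M6
bar 4: v0=G3 v1=B3 downbeat M3
bar 5: v0=A3 v1=C4 downbeat m3
bar 6: v0=F3 v1=A3 downbeat M3
bar 7: v0=D3 v1=F3 downbeat m3
bar 8: v0=C3 v1=C4 downbeat P8
bar 9: v0=F3 v1=D4 downbeat M6
bar 10: v0=E3 v1=E4 downbeat P8
  -> R7 @ bar 7 tick 1 v(1,): F3->B3 leap 6st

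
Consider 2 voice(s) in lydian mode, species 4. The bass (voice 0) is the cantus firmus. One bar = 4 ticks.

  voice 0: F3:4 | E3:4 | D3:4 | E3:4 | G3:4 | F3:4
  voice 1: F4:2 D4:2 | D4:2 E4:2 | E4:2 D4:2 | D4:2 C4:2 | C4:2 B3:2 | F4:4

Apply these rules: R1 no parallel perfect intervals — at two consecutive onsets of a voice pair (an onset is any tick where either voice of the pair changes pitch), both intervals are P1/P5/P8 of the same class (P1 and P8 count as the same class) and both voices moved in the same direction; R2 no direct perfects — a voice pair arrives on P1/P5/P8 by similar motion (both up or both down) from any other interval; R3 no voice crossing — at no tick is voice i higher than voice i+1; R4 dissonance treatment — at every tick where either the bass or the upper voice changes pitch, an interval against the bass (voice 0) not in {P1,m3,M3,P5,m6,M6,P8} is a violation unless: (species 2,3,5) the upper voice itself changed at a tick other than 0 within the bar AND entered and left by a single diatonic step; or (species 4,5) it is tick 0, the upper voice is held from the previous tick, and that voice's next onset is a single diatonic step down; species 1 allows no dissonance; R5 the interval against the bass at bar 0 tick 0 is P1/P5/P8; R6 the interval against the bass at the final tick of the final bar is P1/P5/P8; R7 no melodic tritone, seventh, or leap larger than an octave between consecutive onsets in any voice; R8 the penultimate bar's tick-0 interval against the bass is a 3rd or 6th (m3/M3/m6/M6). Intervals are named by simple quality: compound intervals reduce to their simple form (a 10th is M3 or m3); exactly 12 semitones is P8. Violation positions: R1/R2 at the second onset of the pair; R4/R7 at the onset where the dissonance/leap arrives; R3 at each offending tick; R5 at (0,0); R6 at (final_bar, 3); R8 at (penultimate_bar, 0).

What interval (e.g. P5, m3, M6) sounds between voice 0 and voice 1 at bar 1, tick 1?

m7

voice 0=E3 voice 1=D4 -> m7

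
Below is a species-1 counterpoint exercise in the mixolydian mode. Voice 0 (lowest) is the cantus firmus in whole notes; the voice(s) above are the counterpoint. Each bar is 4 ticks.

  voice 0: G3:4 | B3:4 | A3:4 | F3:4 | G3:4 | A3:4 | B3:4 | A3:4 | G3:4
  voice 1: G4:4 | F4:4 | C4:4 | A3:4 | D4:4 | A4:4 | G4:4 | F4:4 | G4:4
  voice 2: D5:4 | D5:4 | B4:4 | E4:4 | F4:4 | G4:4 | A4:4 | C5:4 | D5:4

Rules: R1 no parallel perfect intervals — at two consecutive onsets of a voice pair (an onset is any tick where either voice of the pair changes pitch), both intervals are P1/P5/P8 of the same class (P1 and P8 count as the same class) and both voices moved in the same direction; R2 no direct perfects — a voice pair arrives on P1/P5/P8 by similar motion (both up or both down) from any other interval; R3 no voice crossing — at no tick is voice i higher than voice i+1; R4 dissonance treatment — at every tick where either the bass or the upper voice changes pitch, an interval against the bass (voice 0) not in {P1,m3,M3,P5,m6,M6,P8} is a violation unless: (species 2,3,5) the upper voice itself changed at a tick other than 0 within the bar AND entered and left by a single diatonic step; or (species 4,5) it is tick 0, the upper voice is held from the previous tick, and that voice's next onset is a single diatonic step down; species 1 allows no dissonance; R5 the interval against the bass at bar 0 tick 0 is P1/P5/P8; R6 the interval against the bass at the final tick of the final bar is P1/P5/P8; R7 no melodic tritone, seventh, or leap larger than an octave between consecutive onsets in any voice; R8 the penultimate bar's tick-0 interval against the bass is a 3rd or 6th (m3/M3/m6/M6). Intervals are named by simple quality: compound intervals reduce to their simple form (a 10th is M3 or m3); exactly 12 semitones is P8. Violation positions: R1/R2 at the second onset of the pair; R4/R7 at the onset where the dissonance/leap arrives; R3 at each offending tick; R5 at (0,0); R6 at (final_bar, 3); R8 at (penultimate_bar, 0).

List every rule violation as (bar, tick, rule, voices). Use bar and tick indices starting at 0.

(1, 0, R4, (0, 1))
(2, 0, R4, (0, 2))
(3, 0, R2, (1, 2))
(3, 0, R4, (0, 2))
(4, 0, R2, (0, 1))
(4, 0, R4, (0, 2))
(5, 0, R2, (0, 1))
(5, 0, R3, (1, 2))
(5, 0, R4, (0, 2))
(5, 1, R3, (1, 2))
(5, 2, R3, (1, 2))
(5, 3, R3, (1, 2))
(6, 0, R4, (0, 2))
(8, 0, R1, (1, 2))

bar 0: v0=G3 v1=G4 v2=D5 downbeat P5
bar 1: v0=B3 v1=F4 v2=D5 downbeat m3
bar 2: v0=A3 v1=C4 v2=B4 downbeat M2
bar 3: v0=F3 v1=A3 v2=E4 downbeat M7
bar 4: v0=G3 v1=D4 v2=F4 downbeat m7
bar 5: v0=A3 v1=A4 v2=G4 downbeat m7
bar 6: v0=B3 v1=G4 v2=A4 downbeat m7
bar 7: v0=A3 v1=F4 v2=C5 downbeat m3
bar 8: v0=G3 v1=G4 v2=D5 downbeat P5
  -> R4 @ bar 1 tick 0 v(0, 1): B3/F4 TT untreated
  -> R4 @ bar 2 tick 0 v(0, 2): A3/B4 M2 untreated
  -> R2 @ bar 3 tick 0 v(1, 2): C4/B4 M7 -> A3/E4 P5 similar
  -> R4 @ bar 3 tick 0 v(0, 2): F3/E4 M7 untreated
  -> R2 @ bar 4 tick 0 v(0, 1): F3/A3 M3 -> G3/D4 P5 similar
  -> R4 @ bar 4 tick 0 v(0, 2): G3/F4 m7 untreated
  -> R2 @ bar 5 tick 0 v(0, 1): G3/D4 P5 -> A3/A4 P8 similar
  -> R3 @ bar 5 tick 0 v(1, 2): A4 above G4
  -> R4 @ bar 5 tick 0 v(0, 2): A3/G4 m7 untreated
  -> R3 @ bar 5 tick 1 v(1, 2): A4 above G4
  -> R3 @ bar 5 tick 2 v(1, 2): A4 above G4
  -> R3 @ bar 5 tick 3 v(1, 2): A4 above G4
  -> R4 @ bar 6 tick 0 v(0, 2): B3/A4 m7 untreated
  -> R1 @ bar 8 tick 0 v(1, 2): F4/C5 P5 -> G4/D5 P5 similar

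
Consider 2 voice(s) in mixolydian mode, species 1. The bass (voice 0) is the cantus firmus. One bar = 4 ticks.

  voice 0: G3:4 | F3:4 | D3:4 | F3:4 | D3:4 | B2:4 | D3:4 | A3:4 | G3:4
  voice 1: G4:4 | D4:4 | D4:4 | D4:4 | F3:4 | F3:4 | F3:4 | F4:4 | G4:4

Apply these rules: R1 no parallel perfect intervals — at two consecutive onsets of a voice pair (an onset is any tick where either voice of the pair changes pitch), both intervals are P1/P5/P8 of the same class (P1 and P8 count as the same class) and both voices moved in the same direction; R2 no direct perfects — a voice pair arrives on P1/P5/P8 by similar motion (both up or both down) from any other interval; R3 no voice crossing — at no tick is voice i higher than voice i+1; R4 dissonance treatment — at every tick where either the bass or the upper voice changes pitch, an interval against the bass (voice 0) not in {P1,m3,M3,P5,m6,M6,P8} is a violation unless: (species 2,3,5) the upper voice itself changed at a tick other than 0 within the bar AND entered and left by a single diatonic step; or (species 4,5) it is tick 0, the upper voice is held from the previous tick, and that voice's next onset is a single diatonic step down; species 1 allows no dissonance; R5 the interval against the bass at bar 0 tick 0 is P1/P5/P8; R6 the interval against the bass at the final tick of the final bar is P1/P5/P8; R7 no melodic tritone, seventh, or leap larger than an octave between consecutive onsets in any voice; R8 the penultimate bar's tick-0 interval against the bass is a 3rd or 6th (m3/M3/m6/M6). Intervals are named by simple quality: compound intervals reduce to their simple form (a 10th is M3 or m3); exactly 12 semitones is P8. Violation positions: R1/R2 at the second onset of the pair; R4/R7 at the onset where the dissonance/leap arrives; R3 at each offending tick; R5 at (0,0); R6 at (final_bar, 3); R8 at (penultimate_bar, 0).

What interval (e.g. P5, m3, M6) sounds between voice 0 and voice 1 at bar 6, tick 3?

voice 0=D3 voice 1=F3 -> m3

m3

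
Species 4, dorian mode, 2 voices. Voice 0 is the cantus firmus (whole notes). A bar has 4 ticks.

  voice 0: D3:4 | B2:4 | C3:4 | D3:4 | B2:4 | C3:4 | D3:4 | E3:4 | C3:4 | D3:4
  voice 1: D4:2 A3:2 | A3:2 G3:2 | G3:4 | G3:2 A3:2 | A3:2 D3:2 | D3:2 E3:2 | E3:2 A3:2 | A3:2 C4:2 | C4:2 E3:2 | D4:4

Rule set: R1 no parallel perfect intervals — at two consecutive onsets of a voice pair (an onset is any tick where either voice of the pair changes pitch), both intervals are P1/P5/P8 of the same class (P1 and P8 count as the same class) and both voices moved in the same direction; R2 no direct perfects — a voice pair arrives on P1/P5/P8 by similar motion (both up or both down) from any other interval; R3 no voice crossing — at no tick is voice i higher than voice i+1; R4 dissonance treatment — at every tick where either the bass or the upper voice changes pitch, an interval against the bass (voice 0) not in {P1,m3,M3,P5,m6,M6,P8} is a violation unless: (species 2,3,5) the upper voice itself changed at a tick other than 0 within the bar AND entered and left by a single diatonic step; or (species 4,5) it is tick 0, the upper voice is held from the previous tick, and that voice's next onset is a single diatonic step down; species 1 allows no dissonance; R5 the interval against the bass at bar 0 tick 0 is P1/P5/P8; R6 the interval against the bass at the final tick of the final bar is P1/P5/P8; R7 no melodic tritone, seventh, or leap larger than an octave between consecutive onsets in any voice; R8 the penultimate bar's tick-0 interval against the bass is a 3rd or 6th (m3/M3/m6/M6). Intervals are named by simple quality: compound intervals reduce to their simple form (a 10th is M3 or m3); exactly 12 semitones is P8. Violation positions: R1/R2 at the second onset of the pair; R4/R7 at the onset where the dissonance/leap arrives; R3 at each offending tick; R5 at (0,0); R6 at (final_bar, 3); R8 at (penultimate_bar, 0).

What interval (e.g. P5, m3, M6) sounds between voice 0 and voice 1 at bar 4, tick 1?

voice 0=B2 voice 1=A3 -> m7

m7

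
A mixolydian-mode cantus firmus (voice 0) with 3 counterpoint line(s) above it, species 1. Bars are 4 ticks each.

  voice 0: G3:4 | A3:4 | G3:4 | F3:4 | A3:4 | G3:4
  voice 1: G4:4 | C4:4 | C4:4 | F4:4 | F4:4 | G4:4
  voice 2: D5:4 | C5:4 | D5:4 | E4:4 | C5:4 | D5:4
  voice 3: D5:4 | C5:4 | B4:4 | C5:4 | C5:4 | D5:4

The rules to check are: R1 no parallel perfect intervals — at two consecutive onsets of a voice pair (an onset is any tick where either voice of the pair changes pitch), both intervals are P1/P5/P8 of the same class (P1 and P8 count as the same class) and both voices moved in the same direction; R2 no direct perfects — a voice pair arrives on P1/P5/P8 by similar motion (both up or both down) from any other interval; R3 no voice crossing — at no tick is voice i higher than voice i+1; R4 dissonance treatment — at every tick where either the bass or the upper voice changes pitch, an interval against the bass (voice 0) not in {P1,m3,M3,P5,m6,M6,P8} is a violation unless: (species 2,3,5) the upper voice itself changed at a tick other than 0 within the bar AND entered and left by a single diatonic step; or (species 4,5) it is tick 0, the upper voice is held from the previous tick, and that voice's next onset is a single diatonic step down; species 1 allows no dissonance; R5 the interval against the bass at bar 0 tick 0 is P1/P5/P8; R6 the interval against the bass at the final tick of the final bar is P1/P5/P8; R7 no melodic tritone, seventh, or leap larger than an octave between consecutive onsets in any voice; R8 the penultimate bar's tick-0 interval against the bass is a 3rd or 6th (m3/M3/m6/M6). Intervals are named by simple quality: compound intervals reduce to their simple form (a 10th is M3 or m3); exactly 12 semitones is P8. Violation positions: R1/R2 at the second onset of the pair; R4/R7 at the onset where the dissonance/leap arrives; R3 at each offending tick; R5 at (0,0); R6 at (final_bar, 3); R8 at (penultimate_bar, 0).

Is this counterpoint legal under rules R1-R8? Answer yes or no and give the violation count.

No (18 violations)

bar 0: v0=G3 v1=G4 v2=D5 v3=D5 (P5)
bar 1: v0=A3 v1=C4 v2=C5 v3=C5 (m3)
bar 2: v0=G3 v1=C4 v2=D5 v3=B4 (M3)
bar 3: v0=F3 v1=F4 v2=E4 v3=C5 (P5)
bar 4: v0=A3 v1=F4 v2=C5 v3=C5 (m3)
bar 5: v0=G3 v1=G4 v2=D5 v3=D5 (P5)
  R1 @ bar1.0: D5/D5 P1 -> C5/C5 P1 similar
  R2 @ bar1.0: G4/D5 P5 -> C4/C5 P8 similar
  R2 @ bar1.0: G4/D5 P5 -> C4/C5 P8 similar
  R3 @ bar2.0: D5 above B4
  R4 @ bar2.0: G3/C4 P4 untreated
  R3 @ bar2.1: D5 above B4
  R3 @ bar2.2: D5 above B4
  R3 @ bar2.3: D5 above B4
  R2 @ bar3.0: C4/B4 M7 -> F4/C5 P5 similar
  R3 @ bar3.0: F4 above E4
  R4 @ bar3.0: F3/E4 M7 untreated
  R7 @ bar3.0: D5->E4 leap 10st
  R3 @ bar3.1: F4 above E4
  R3 @ bar3.2: F4 above E4
  R3 @ bar3.3: F4 above E4
  R1 @ bar5.0: F4/C5 P5 -> G4/D5 P5 similar
  R1 @ bar5.0: F4/C5 P5 -> G4/D5 P5 similar
  R1 @ bar5.0: C5/C5 P1 -> D5/D5 P1 similar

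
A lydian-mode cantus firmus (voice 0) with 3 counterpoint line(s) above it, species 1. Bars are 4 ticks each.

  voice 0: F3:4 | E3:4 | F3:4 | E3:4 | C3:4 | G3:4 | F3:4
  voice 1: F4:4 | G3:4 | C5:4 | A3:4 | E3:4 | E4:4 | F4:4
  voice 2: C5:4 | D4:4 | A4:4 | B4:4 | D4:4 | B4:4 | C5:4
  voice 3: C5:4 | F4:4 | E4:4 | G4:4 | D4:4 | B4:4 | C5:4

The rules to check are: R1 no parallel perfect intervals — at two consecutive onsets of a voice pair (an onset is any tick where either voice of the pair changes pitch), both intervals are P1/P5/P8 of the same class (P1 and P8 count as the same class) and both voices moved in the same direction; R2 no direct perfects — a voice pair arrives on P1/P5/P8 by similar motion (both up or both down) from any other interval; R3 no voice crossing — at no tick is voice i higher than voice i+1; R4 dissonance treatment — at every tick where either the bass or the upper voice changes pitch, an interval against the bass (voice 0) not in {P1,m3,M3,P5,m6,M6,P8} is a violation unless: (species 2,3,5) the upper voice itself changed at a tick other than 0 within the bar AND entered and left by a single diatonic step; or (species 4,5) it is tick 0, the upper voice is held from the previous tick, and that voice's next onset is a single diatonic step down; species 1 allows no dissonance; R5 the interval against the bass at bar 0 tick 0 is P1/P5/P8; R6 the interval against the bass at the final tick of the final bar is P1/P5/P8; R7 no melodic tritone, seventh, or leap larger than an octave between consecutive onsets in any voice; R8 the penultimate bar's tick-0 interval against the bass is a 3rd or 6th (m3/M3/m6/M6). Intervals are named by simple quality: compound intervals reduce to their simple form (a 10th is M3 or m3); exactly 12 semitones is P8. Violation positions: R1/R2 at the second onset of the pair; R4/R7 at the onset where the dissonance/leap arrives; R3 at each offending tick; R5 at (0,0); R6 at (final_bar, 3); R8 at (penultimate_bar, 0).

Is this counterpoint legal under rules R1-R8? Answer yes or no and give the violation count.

bar 0: v0=F3 v1=F4 v2=C5 v3=C5 (P5)
bar 1: v0=E3 v1=G3 v2=D4 v3=F4 (m2)
bar 2: v0=F3 v1=C5 v2=A4 v3=E4 (M7)
bar 3: v0=E3 v1=A3 v2=B4 v3=G4 (m3)
bar 4: v0=C3 v1=E3 v2=D4 v3=D4 (M2)
bar 5: v0=G3 v1=E4 v2=B4 v3=B4 (M3)
bar 6: v0=F3 v1=F4 v2=C5 v3=C5 (P5)
  R1 @ bar1.0: F4/C5 P5 -> G3/D4 P5 similar
  R4 @ bar1.0: E3/D4 m7 untreated
  R4 @ bar1.0: E3/F4 m2 untreated
  R7 @ bar1.0: F4->G3 leap 10st
  R7 @ bar1.0: C5->D4 leap 10st
  R2 @ bar2.0: E3/G3 m3 -> F3/C5 P5 similar
  R3 @ bar2.0: C5 above A4
  R3 @ bar2.0: A4 above E4
  R4 @ bar2.0: F3/E4 M7 untreated
  R7 @ bar2.0: G3->C5 leap 17st
  R3 @ bar2.1: C5 above A4
  R3 @ bar2.1: A4 above E4
  R3 @ bar2.2: C5 above A4
  R3 @ bar2.2: A4 above E4
  R3 @ bar2.3: C5 above A4
  R3 @ bar2.3: A4 above E4
  R3 @ bar3.0: B4 above G4
  R4 @ bar3.0: E3/A3 P4 untreated
  R7 @ bar3.0: C5->A3 leap 15st
  R3 @ bar3.1: B4 above G4
  R3 @ bar3.2: B4 above G4
  R3 @ bar3.3: B4 above G4
  R2 @ bar4.0: B4/G4 M3 -> D4/D4 P1 similar
  R4 @ bar4.0: C3/D4 M2 untreated
  R4 @ bar4.0: C3/D4 M2 untreated
  R1 @ bar5.0: D4/D4 P1 -> B4/B4 P1 similar
  R2 @ bar5.0: E3/D4 m7 -> E4/B4 P5 similar
  R2 @ bar5.0: E3/D4 m7 -> E4/B4 P5 similar
  R1 @ bar6.0: E4/B4 P5 -> F4/C5 P5 similar
  R1 @ bar6.0: E4/B4 P5 -> F4/C5 P5 similar
  R1 @ bar6.0: B4/B4 P1 -> C5/C5 P1 similar

No (31 violations)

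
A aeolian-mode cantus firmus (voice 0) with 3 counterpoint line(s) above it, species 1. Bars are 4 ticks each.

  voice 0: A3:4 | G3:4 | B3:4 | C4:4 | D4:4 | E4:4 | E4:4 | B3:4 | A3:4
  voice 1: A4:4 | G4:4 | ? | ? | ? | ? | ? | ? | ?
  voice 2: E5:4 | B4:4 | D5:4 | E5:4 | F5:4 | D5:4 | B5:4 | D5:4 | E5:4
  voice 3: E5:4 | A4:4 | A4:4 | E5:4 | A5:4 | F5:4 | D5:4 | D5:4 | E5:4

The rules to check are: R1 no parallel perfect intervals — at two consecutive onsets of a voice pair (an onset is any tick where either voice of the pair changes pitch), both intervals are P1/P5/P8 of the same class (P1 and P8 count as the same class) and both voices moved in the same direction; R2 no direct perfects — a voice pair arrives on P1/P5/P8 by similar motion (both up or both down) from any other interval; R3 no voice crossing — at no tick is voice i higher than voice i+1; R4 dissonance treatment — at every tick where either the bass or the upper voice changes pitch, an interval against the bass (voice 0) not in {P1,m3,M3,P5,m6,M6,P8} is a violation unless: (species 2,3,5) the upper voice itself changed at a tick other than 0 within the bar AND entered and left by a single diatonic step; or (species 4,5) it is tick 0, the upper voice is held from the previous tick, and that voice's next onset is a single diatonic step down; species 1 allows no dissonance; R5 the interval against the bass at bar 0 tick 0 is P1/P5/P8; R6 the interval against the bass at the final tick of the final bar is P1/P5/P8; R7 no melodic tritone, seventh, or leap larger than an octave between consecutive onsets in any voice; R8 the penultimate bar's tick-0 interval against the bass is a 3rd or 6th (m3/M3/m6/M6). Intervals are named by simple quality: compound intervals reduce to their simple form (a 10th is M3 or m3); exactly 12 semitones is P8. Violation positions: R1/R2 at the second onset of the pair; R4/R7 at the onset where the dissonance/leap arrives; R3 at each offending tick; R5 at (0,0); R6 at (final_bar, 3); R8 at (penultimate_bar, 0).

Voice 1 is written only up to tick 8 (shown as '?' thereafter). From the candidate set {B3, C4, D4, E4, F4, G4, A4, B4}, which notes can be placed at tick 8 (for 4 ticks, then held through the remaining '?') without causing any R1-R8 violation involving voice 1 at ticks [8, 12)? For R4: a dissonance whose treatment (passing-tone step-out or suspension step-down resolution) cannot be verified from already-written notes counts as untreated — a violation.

{B3, D4, G4}

B3: legal
C4: violates R4
D4: legal
E4: violates R4
F4: violates R4
G4: legal
A4: violates R4
B4: violates R1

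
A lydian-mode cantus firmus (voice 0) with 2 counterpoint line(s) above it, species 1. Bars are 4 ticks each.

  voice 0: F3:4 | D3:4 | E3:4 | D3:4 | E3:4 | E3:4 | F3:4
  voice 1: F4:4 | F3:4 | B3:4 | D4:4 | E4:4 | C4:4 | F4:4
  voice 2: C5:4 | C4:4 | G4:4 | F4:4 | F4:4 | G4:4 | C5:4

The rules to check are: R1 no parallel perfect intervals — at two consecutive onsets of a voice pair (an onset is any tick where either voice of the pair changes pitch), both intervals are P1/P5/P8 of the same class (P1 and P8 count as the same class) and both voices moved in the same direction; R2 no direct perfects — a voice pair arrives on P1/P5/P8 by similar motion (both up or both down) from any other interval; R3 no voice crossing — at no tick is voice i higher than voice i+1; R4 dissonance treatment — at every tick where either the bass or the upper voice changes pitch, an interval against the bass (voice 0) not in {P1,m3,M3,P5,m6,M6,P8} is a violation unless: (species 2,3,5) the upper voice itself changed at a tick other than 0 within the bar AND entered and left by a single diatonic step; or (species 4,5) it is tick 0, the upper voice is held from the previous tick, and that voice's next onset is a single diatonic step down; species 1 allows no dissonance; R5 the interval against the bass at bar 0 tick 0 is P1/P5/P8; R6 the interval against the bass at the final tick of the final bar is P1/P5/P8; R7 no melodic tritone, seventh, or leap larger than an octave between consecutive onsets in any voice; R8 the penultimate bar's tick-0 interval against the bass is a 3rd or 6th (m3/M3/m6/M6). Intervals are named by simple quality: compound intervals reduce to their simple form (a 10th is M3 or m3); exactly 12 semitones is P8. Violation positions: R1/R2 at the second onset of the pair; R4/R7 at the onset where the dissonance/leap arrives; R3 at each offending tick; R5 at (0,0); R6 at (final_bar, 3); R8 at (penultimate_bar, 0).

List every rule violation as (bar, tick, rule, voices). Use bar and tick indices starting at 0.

(1, 0, R1, (1, 2))
(1, 0, R4, (0, 2))
(2, 0, R2, (0, 1))
(2, 0, R7, (1,))
(4, 0, R1, (0, 1))
(4, 0, R4, (0, 2))
(6, 0, R1, (1, 2))
(6, 0, R2, (0, 1))
(6, 0, R2, (0, 2))

bar 0: v0=F3 v1=F4 v2=C5 downbeat P5
bar 1: v0=D3 v1=F3 v2=C4 downbeat m7
bar 2: v0=E3 v1=B3 v2=G4 downbeat m3
bar 3: v0=D3 v1=D4 v2=F4 downbeat m3
bar 4: v0=E3 v1=E4 v2=F4 downbeat m2
bar 5: v0=E3 v1=C4 v2=G4 downbeat m3
bar 6: v0=F3 v1=F4 v2=C5 downbeat P5
  -> R1 @ bar 1 tick 0 v(1, 2): F4/C5 P5 -> F3/C4 P5 similar
  -> R4 @ bar 1 tick 0 v(0, 2): D3/C4 m7 untreated
  -> R2 @ bar 2 tick 0 v(0, 1): D3/F3 m3 -> E3/B3 P5 similar
  -> R7 @ bar 2 tick 0 v(1,): F3->B3 leap 6st
  -> R1 @ bar 4 tick 0 v(0, 1): D3/D4 P8 -> E3/E4 P8 similar
  -> R4 @ bar 4 tick 0 v(0, 2): E3/F4 m2 untreated
  -> R1 @ bar 6 tick 0 v(1, 2): C4/G4 P5 -> F4/C5 P5 similar
  -> R2 @ bar 6 tick 0 v(0, 1): E3/C4 m6 -> F3/F4 P8 similar
  -> R2 @ bar 6 tick 0 v(0, 2): E3/G4 m3 -> F3/C5 P5 similar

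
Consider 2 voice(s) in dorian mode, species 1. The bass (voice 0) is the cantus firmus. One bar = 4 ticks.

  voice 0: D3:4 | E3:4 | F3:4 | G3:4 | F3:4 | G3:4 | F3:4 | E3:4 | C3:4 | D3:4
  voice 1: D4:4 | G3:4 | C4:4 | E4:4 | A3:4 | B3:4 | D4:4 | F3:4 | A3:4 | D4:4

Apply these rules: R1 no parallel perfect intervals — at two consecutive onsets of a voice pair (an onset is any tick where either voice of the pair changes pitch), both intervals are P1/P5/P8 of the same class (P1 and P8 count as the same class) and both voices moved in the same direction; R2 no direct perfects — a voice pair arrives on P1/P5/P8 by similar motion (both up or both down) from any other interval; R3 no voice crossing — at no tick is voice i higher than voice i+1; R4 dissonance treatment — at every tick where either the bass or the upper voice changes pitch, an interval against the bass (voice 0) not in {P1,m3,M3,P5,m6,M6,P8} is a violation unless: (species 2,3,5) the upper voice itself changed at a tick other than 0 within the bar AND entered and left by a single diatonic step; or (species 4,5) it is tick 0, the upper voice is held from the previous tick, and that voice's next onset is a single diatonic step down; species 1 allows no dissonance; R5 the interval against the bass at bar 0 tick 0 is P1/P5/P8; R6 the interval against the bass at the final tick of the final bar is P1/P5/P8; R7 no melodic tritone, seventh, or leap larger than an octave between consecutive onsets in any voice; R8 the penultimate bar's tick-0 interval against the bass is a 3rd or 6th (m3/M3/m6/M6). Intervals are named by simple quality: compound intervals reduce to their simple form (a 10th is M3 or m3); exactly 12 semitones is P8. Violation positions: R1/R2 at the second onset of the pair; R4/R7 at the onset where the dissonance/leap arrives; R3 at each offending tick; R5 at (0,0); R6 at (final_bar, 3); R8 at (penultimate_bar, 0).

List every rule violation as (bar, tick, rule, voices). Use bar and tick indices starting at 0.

(2, 0, R2, (0, 1))
(7, 0, R4, (0, 1))
(9, 0, R2, (0, 1))

bar 0: v0=D3 v1=D4 downbeat P8
bar 1: v0=E3 v1=G3 downbeat m3
bar 2: v0=F3 v1=C4 downbeat P5
bar 3: v0=G3 v1=E4 downbeat M6
bar 4: v0=F3 v1=A3 downbeat M3
bar 5: v0=G3 v1=B3 downbeat M3
bar 6: v0=F3 v1=D4 downbeat M6
bar 7: v0=E3 v1=F3 downbeat m2
bar 8: v0=C3 v1=A3 downbeat M6
bar 9: v0=D3 v1=D4 downbeat P8
  -> R2 @ bar 2 tick 0 v(0, 1): E3/G3 m3 -> F3/C4 P5 similar
  -> R4 @ bar 7 tick 0 v(0, 1): E3/F3 m2 untreated
  -> R2 @ bar 9 tick 0 v(0, 1): C3/A3 M6 -> D3/D4 P8 similar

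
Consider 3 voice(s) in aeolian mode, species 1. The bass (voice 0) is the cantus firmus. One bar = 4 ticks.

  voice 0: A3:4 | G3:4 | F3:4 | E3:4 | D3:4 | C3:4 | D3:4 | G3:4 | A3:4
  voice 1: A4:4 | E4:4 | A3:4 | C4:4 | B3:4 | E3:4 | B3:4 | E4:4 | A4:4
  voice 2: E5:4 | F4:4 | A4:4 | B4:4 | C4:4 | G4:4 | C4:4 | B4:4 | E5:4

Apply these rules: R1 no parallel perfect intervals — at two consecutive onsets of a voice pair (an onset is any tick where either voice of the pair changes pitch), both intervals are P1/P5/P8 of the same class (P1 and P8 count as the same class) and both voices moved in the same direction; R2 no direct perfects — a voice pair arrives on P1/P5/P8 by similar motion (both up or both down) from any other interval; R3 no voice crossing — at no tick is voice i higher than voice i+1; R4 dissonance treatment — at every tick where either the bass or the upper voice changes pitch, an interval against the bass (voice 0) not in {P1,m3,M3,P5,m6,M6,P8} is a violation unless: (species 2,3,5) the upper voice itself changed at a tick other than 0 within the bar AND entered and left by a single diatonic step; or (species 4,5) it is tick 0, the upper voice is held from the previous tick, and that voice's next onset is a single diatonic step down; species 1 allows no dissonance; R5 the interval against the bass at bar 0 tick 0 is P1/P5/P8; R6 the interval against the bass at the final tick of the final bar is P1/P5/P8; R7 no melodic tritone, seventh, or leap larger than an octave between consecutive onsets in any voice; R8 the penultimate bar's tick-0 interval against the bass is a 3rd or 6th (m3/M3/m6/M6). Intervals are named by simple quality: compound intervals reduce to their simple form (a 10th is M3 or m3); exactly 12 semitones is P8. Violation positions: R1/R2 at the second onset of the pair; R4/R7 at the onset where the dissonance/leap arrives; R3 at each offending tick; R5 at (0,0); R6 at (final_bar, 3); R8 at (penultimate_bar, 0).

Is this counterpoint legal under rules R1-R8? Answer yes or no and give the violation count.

No (10 violations)

bar 0: v0=A3 v1=A4 v2=E5 (P5)
bar 1: v0=G3 v1=E4 v2=F4 (m7)
bar 2: v0=F3 v1=A3 v2=A4 (M3)
bar 3: v0=E3 v1=C4 v2=B4 (P5)
bar 4: v0=D3 v1=B3 v2=C4 (m7)
bar 5: v0=C3 v1=E3 v2=G4 (P5)
bar 6: v0=D3 v1=B3 v2=C4 (m7)
bar 7: v0=G3 v1=E4 v2=B4 (M3)
bar 8: v0=A3 v1=A4 v2=E5 (P5)
  R4 @ bar1.0: G3/F4 m7 untreated
  R7 @ bar1.0: E5->F4 leap 11st
  R4 @ bar4.0: D3/C4 m7 untreated
  R7 @ bar4.0: B4->C4 leap 11st
  R4 @ bar6.0: D3/C4 m7 untreated
  R2 @ bar7.0: B3/C4 m2 -> E4/B4 P5 similar
  R7 @ bar7.0: C4->B4 leap 11st
  R1 @ bar8.0: E4/B4 P5 -> A4/E5 P5 similar
  R2 @ bar8.0: G3/E4 M6 -> A3/A4 P8 similar
  R2 @ bar8.0: G3/B4 M3 -> A3/E5 P5 similar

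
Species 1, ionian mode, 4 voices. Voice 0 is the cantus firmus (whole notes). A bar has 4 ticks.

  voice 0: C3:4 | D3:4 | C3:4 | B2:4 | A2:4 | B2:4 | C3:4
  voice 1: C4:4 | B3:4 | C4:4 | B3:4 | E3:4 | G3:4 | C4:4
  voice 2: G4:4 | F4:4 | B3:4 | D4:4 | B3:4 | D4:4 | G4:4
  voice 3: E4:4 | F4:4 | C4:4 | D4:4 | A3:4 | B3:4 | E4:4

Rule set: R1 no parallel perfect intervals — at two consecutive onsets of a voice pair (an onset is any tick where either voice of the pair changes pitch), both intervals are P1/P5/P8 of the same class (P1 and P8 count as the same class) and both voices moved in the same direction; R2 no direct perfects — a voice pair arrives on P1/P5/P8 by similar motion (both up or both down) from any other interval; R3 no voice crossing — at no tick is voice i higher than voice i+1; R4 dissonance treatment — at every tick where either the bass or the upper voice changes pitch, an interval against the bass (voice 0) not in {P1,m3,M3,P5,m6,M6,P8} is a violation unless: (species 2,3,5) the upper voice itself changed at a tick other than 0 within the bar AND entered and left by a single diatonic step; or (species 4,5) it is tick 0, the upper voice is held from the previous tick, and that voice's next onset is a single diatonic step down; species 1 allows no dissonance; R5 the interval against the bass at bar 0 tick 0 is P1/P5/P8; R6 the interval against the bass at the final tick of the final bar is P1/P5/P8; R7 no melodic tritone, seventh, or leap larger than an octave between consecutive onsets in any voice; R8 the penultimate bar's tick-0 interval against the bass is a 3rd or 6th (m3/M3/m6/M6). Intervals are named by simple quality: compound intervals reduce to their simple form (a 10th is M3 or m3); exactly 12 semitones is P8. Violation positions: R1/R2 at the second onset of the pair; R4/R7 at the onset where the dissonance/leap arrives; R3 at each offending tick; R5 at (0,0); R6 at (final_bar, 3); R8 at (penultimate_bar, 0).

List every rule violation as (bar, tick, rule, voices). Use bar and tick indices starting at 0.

(0, 0, R3, (2, 3))
(0, 0, R5, (0, 3))
(0, 1, R3, (2, 3))
(0, 2, R3, (2, 3))
(0, 3, R3, (2, 3))
(2, 0, R2, (0, 3))
(2, 0, R3, (1, 2))
(2, 0, R4, (0, 2))
(2, 0, R7, (2,))
(2, 1, R3, (1, 2))
(2, 2, R3, (1, 2))
(2, 3, R3, (1, 2))
(3, 0, R1, (0, 1))
(3, 0, R2, (2, 3))
(4, 0, R2, (0, 1))
(4, 0, R2, (0, 3))
(4, 0, R2, (1, 2))
(4, 0, R3, (2, 3))
(4, 0, R4, (0, 2))
(4, 1, R3, (2, 3))
(4, 2, R3, (2, 3))
(4, 3, R3, (2, 3))
(5, 0, R1, (0, 3))
(5, 0, R1, (1, 2))
(5, 0, R3, (2, 3))
(5, 0, R8, (0, 3))
(5, 1, R3, (2, 3))
(5, 2, R3, (2, 3))
(5, 3, R3, (2, 3))
(6, 0, R1, (1, 2))
(6, 0, R2, (0, 1))
(6, 0, R2, (0, 2))
(6, 0, R3, (2, 3))
(6, 1, R3, (2, 3))
(6, 2, R3, (2, 3))
(6, 3, R3, (2, 3))
(6, 3, R6, (0, 3))

bar 0: v0=C3 v1=C4 v2=G4 v3=E4 downbeat M3
bar 1: v0=D3 v1=B3 v2=F4 v3=F4 downbeat m3
bar 2: v0=C3 v1=C4 v2=B3 v3=C4 downbeat P8
bar 3: v0=B2 v1=B3 v2=D4 v3=D4 downbeat m3
bar 4: v0=A2 v1=E3 v2=B3 v3=A3 downbeat P8
bar 5: v0=B2 v1=G3 v2=D4 v3=B3 downbeat P8
bar 6: v0=C3 v1=C4 v2=G4 v3=E4 downbeat M3
  -> R3 @ bar 0 tick 0 v(2, 3): G4 above E4
  -> R5 @ bar 0 tick 0 v(0, 3): opens on M3
  -> R3 @ bar 0 tick 1 v(2, 3): G4 above E4
  -> R3 @ bar 0 tick 2 v(2, 3): G4 above E4
  -> R3 @ bar 0 tick 3 v(2, 3): G4 above E4
  -> R2 @ bar 2 tick 0 v(0, 3): D3/F4 m3 -> C3/C4 P8 similar
  -> R3 @ bar 2 tick 0 v(1, 2): C4 above B3
  -> R4 @ bar 2 tick 0 v(0, 2): C3/B3 M7 untreated
  -> R7 @ bar 2 tick 0 v(2,): F4->B3 leap 6st
  -> R3 @ bar 2 tick 1 v(1, 2): C4 above B3
  -> R3 @ bar 2 tick 2 v(1, 2): C4 above B3
  -> R3 @ bar 2 tick 3 v(1, 2): C4 above B3
  -> R1 @ bar 3 tick 0 v(0, 1): C3/C4 P8 -> B2/B3 P8 similar
  -> R2 @ bar 3 tick 0 v(2, 3): B3/C4 m2 -> D4/D4 P1 similar
  -> R2 @ bar 4 tick 0 v(0, 1): B2/B3 P8 -> A2/E3 P5 similar
  -> R2 @ bar 4 tick 0 v(0, 3): B2/D4 m3 -> A2/A3 P8 similar
  -> R2 @ bar 4 tick 0 v(1, 2): B3/D4 m3 -> E3/B3 P5 similar
  -> R3 @ bar 4 tick 0 v(2, 3): B3 above A3
  -> R4 @ bar 4 tick 0 v(0, 2): A2/B3 M2 untreated
  -> R3 @ bar 4 tick 1 v(2, 3): B3 above A3
  -> R3 @ bar 4 tick 2 v(2, 3): B3 above A3
  -> R3 @ bar 4 tick 3 v(2, 3): B3 above A3
  -> R1 @ bar 5 tick 0 v(0, 3): A2/A3 P8 -> B2/B3 P8 similar
  -> R1 @ bar 5 tick 0 v(1, 2): E3/B3 P5 -> G3/D4 P5 similar
  -> R3 @ bar 5 tick 0 v(2, 3): D4 above B3
  -> R8 @ bar 5 tick 0 v(0, 3): penult P8 not 3rd/6th
  -> R3 @ bar 5 tick 1 v(2, 3): D4 above B3
  -> R3 @ bar 5 tick 2 v(2, 3): D4 above B3
  -> R3 @ bar 5 tick 3 v(2, 3): D4 above B3
  -> R1 @ bar 6 tick 0 v(1, 2): G3/D4 P5 -> C4/G4 P5 similar
  -> R2 @ bar 6 tick 0 v(0, 1): B2/G3 m6 -> C3/C4 P8 similar
  -> R2 @ bar 6 tick 0 v(0, 2): B2/D4 m3 -> C3/G4 P5 similar
  -> R3 @ bar 6 tick 0 v(2, 3): G4 above E4
  -> R3 @ bar 6 tick 1 v(2, 3): G4 above E4
  -> R3 @ bar 6 tick 2 v(2, 3): G4 above E4
  -> R3 @ bar 6 tick 3 v(2, 3): G4 above E4
  -> R6 @ bar 6 tick 3 v(0, 3): closes on M3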